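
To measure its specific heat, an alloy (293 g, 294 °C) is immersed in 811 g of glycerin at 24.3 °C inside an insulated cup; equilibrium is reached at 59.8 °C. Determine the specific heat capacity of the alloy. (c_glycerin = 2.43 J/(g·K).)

Taking heat into each body as positive, Σ m c ΔT = 0:
293·c·(59.8 − 294) + 811·2.43·(59.8 − 24.3) = 0
-68621 c = -69961
c = -69961/-68621 ≈ 1.02 J/(g·K)

c ≈ 1.02 J/(g·K)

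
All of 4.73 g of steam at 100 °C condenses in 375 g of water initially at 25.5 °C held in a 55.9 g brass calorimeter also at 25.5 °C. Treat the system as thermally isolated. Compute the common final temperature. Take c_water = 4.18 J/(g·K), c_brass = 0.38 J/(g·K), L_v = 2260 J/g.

T_f ≈ 33.1 °C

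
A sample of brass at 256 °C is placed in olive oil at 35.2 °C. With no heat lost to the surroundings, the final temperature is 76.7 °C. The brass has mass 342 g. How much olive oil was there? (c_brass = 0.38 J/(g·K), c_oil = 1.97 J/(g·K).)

m ≈ 285 g

Heat lost by the brass = heat gained by the oil:
342×0.38×(256 − 76.7) = m×1.97×(76.7 − 35.2)
81.75 m = 23302  ⇒  m ≈ 285 g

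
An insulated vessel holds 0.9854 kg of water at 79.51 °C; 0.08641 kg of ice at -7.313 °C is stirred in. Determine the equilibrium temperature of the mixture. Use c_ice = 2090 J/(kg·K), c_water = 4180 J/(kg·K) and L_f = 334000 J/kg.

T_f ≈ 66.4 °C

Heat gained plus heat lost sum to zero:
warm ice to 0 °C: 0.08641×2090×(0 − (-7.313)) = 1320.7
  latent heat to melt: 0.08641×334000 = 28861
  warm the meltwater: 361.19 T
  water: 4119(T − 79.51)
4480.2 T = 327499 − 30182 = 297318
T ≈ 66.36 °C (positive, so assuming full melt was valid).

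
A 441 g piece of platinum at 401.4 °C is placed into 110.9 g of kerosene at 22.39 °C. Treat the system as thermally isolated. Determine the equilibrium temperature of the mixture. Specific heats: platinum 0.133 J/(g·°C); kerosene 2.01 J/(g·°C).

T_f ≈ 101.3 °C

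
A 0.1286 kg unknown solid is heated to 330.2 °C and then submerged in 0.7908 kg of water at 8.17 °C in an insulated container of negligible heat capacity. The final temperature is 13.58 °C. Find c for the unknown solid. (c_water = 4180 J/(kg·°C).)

Heat lost by the unknown solid = heat gained by the water:
0.1286·c·(330.2 − 13.58) = 0.7908·4180·(13.58 − 8.17)
40.72 c = 17883  ⇒  c ≈ 439.2 J/(kg·°C)

c ≈ 439 J/(kg·°C)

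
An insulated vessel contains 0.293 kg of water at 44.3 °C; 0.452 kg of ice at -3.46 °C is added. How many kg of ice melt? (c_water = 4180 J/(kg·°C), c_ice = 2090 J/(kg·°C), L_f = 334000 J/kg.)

m_melted ≈ 0.153 kg

Heat available from the water dropping to 0 °C: 0.293·4180·44.3 = 54256 J.
Of that, 0.452·2090·3.46 = 3268.6 J goes to bring the ice to 0 °C, leaving 50987 J.
Fully melting the ice requires m_ice L_f = 0.452·334000 = 150968 J.
Since 50987 < 150968 J, not all the ice melts; equilibrium is at 0 °C.
m_melted·334000 = 50987  ⇒  m_melted ≈ 0.1527 kg.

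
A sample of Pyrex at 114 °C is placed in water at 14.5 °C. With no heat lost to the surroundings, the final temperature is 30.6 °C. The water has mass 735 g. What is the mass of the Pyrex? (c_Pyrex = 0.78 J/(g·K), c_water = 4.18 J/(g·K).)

m ≈ 760 g

Net heat exchanged in the isolated system is zero:
m·0.78·(30.6 − 114) + 735·4.18·(30.6 − 14.5) = 0
-65.05 m = -49464
m = -49464/-65.05 ≈ 760.4 g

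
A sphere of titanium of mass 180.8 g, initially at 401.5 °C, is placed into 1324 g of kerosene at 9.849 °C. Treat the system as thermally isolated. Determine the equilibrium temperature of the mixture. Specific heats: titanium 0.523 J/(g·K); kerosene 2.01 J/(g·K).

Net heat exchanged in the isolated system is zero:
180.8×0.523×(T − 401.5) + 1324×2.01×(T − 9.849) = 0
2755.8 T = 64176
T = 64176 / 2755.8 = 23.3 °C

T_f ≈ 23.3 °C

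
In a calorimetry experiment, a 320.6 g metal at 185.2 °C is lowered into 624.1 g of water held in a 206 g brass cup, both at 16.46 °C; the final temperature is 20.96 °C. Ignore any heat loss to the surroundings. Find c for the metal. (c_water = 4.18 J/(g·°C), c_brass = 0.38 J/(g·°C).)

c ≈ 0.23 J/(g·°C)

Net heat exchanged in the isolated system is zero:
320.6×c×(20.96 − 185.2) + 624.1×4.18×(20.96 − 16.46) + 206×0.38×(20.96 − 16.46) = 0
-52655 c = -12092
c = -12092/-52655 ≈ 0.2296 J/(g·°C)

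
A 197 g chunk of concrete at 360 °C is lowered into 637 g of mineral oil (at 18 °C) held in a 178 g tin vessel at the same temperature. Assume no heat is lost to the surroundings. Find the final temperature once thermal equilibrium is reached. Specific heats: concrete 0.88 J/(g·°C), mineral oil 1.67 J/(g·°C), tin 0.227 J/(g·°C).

T_f is the heat-capacity-weighted average of the initial temperatures:
T_f = (173.36×360 + 1063.8×18 + 40.41×18) / (173.36 + 1063.8 + 40.41)
    = 82285 / 1277.6 ≈ 64.41 °C

T_f ≈ 64.4 °C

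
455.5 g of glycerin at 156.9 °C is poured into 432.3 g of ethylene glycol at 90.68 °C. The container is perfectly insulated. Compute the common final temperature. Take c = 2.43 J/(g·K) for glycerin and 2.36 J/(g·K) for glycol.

Energy conservation, ΣQ = 0:
455.5*2.43*(T − 156.9) + 432.3*2.36*(T − 90.68) = 0
1106.9(T − 156.9) + 1020.2(T − 90.68) = 0
(1106.9 + 1020.2) T = 1106.9*156.9 + 1020.2*90.68
T = 266181 / 2127.1 = 125 °C

T_f ≈ 125.1 °C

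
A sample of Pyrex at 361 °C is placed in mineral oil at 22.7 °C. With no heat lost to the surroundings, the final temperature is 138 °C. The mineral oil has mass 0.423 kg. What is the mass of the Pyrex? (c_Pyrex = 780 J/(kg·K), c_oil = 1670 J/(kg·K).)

m ≈ 0.468 kg

Net heat exchanged in the isolated system is zero:
m×780×(138 − 361) + 0.423×1670×(138 − 22.7) = 0
-173940 m = -81449
m = -81449/-173940 ≈ 0.4683 kg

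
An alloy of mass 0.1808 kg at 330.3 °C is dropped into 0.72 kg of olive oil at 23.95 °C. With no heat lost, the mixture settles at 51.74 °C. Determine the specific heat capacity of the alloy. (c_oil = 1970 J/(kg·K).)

c ≈ 783 J/(kg·K)

Taking heat into each body as positive, Σ m c ΔT = 0:
0.1808×c×(51.74 − 330.3) + 0.72×1970×(51.74 − 23.95) = 0
-50.36 c = -39417
c = -39417/-50.36 ≈ 782.7 J/(kg·K)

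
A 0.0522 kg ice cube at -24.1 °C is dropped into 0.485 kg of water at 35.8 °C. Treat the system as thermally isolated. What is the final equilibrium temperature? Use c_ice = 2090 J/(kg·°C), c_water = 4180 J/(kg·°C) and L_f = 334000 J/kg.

Taking heat into each body as positive, Σ m c ΔT = 0:
warm ice to 0 °C: 0.0522·2090·(0 − (-24.1)) = 2629.3
  melt ice: 0.0522·334000 = 17435
  warm the meltwater: 218.2 T
  water cools: 0.485·4180·(T − 35.8) = 2027.3(T − 35.8)
2245.5 T = 72577 − 20064 = 52513
T ≈ 23.39 °C. Since T > 0 °C, the all-ice-melts assumption holds.

T_f ≈ 23.4 °C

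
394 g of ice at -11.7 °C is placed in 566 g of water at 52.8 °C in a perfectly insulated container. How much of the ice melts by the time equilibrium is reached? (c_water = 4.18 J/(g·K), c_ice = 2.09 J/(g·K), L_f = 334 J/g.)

Water can give up m c ΔT = 566×4.18×52.8 = 124918 J before reaching 0 °C.
Of that, 394×2.09×11.7 = 9634.5 J goes to bring the ice to 0 °C, leaving 115284 J.
Fully melting the ice requires m_ice L_f = 394×334 = 131596 J.
Since 115284 < 131596 J, not all the ice melts; equilibrium is at 0 °C.
m_melt = 115284 / L_f = 345.2 g.

m_melted ≈ 345 g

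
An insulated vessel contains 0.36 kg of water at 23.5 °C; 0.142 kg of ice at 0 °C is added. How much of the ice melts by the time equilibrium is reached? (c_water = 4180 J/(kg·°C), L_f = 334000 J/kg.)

Cooling the water to 0 °C releases 0.36×4180×23.5 = 35363 J.
To melt every bit of ice: 0.142×334000 = 47428 J.
35363 J < 47428 J, so only part of the ice melts and the system sits at 0 °C.
Mass melted = 35363/334000 ≈ 0.1059 kg.

m_melted ≈ 0.106 kg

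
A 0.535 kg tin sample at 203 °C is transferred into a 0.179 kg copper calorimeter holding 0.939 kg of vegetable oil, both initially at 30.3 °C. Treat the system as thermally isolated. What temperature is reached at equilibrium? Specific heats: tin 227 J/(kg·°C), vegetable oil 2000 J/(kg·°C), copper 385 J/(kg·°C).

T_f ≈ 40.4 °C

With ΣQ=0 the equilibrium temperature is the m·c-weighted mean:
T_f = (121.45×203 + 1878×30.3 + 68.91×30.3) / (121.45 + 1878 + 68.91)
    = 83645 / 2068.4 ≈ 40.44 °C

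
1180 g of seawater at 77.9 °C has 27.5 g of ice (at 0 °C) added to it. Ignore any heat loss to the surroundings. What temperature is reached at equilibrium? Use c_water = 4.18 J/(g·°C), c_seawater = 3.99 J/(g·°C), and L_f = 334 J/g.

T_f ≈ 74.1 °C

Sum of m c ΔT and latent-heat terms is zero:
latent heat to melt: 27.5×334 = 9185
  warm the meltwater: 114.95 T
  seawater: 4708.2(T − 77.9)
4823.1 T = 366769 − 9185 = 357584
T ≈ 74.14 °C. Since T > 0 °C, the all-ice-melts assumption holds.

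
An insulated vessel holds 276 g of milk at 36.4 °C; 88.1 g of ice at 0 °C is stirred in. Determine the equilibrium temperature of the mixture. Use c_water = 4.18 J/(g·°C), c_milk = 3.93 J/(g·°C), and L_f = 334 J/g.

T_f ≈ 6.9 °C

Conservation of energy gives ΣQ = 0:
latent heat to melt: 88.1×334 = 29425
  meltwater 0→T: 88.1×4.18×T = 368.26 T
  milk: 1084.7(T − 36.4)
1452.9 T = 39482 − 29425 = 10057
T ≈ 6.92 °C — above 0 °C, consistent with complete melting.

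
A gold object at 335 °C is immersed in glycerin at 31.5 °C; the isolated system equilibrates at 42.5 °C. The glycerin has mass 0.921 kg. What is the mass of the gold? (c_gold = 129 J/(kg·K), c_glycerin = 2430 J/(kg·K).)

m ≈ 0.652 kg

Heat lost by the gold = heat gained by the glycerin:
m·129·(335 − 42.5) = 0.921·2430·(42.5 − 31.5)
37732 m = 24618  ⇒  m ≈ 0.6524 kg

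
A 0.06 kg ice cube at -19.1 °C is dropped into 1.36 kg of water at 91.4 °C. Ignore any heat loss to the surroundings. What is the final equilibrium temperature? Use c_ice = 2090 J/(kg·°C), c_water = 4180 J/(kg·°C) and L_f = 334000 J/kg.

Setting the total heat transfer to zero:
warm ice to 0 °C: 0.06×2090×(0 − (-19.1)) = 2395.1; fusion: m_ice L_f = 0.06×334000 = 20040; warm the meltwater: 250.8 T; water cools: 1.36×4180×(T − 91.4) = 5684.8(T − 91.4)
5935.6 T = 519591 − 22435 = 497156
T ≈ 83.76 °C (positive, so assuming full melt was valid).

T_f ≈ 83.8 °C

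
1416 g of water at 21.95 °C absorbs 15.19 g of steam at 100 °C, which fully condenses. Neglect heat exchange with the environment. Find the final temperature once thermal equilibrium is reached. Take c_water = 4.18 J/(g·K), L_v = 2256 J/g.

Energy conservation, ΣQ = 0:
steam→water at 100 °C releases m L_v = 15.19·2256 = 34269
  condensed water 100 °C→T: 63.49(T − 100)
  original water: 5918.9(T − 21.95)
5982.4 T = 34269 + 6349.4 + 129919 = 170537
T ≈ 28.51 °C — below 100 °C, confirming all the steam condensed.

T_f ≈ 28.5 °C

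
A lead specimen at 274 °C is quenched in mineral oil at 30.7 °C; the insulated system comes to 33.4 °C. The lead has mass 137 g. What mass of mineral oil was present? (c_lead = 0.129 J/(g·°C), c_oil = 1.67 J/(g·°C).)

|Q_lead| = |Q_oil|:
137·0.129·(274 − 33.4) = m·1.67·(33.4 − 30.7)
4.509 m = 4252.1  ⇒  m ≈ 943 g

m ≈ 943 g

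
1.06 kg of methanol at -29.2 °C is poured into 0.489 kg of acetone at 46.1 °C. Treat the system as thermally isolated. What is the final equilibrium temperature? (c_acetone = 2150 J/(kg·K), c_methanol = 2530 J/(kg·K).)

Set heat shed by the hot body equal to heat absorbed by the cold body:
0.489×2150×(46.1 − T) = 1.06×2530×(T − (-29.2))
1051.3(46.1 − T) = 2681.8(T − (-29.2))
3733.2 T = -29841  ⇒  T ≈ -7.99 °C

T_f ≈ -8.0 °C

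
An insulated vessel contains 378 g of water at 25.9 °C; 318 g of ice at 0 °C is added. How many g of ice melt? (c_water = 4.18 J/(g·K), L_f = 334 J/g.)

m_melted ≈ 123 g

Cooling the water to 0 °C releases 378·4.18·25.9 = 40923 J.
To melt every bit of ice: 318·334 = 106212 J.
That's not enough to melt it all — equilibrium is at 0 °C with ice remaining.
m_melted·334 = 40923  ⇒  m_melted ≈ 122.5 g.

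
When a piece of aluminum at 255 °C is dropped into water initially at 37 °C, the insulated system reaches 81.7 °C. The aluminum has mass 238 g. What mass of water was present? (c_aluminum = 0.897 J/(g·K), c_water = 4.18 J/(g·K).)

Heat lost by the aluminum = heat gained by the water:
238×0.897×(255 − 81.7) = m×4.18×(81.7 − 37)
186.85 m = 36997  ⇒  m ≈ 198 g

m ≈ 198 g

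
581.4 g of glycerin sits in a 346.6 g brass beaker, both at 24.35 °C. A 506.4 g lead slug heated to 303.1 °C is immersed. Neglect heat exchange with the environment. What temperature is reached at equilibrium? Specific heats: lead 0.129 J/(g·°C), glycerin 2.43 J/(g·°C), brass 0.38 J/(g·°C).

T_f ≈ 35.7 °C

Heat gained plus heat lost sum to zero:
506.4·0.129·(T − 303.1) + 581.4·2.43·(T − 24.35) + 346.6·0.38·(T − 24.35) = 0
1609.8 T = 57409
T = 57409 / 1609.8 = 35.7 °C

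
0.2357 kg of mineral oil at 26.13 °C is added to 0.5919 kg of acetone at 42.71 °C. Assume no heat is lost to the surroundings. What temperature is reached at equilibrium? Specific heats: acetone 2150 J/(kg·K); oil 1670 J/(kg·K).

Let T be the final temperature. ΣQ_i = 0:
0.5919·2150·(T − 42.71) + 0.2357·1670·(T − 26.13) = 0
1272.6(T − 42.71) + 393.62(T − 26.13) = 0
(1272.6 + 393.62) T = 1272.6·42.71 + 393.62·26.13
T ≈ 38.79 °C

T_f ≈ 38.8 °C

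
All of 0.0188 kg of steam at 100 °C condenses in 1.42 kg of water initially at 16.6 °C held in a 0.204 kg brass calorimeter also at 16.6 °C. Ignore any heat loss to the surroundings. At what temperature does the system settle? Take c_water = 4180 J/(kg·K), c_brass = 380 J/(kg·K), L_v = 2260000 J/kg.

Let T be the final temperature. ΣQ_i = 0:
latent heat released on condensation: 0.0188·2260000 = 42488
  condensed water 100 °C→T: 78.58(T − 100)
  water warms: 1.42·4180·(T − 16.6) = 5935.6(T − 16.6)
  cup: 77.52(T − 16.6)
6091.7 T = 42488 + 7858.4 + 99818 = 150164
T ≈ 24.65 °C — below 100 °C, confirming all the steam condensed.

T_f ≈ 24.7 °C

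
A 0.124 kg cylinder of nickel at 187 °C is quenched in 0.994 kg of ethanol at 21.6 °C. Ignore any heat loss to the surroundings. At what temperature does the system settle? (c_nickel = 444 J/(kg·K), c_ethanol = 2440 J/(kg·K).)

T_f = Σ m_i c_i T_i / Σ m_i c_i:
T_f = (55.06×187 + 2425.4×21.6) / (55.06 + 2425.4)
    = 62683 / 2480.4 ≈ 25.27 °C

T_f ≈ 25.3 °C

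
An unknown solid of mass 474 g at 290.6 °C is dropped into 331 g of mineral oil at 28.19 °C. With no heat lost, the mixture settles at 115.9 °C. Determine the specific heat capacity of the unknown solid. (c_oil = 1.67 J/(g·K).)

m_s c (T_s − T_f) = m_oil c_oil (T_f − T_0):
474·c·(290.6 − 115.9) = 331·1.67·(115.9 − 28.19)
82808 c = 48483  ⇒  c ≈ 0.5855 J/(g·K)

c ≈ 0.585 J/(g·K)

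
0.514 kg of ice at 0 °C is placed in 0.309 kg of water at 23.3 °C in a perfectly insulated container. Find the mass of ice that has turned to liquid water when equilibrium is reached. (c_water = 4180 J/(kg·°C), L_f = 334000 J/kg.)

Heat available from the water dropping to 0 °C: 0.309·4180·23.3 = 30095 J.
Fully melting the ice requires m_ice L_f = 0.514·334000 = 171676 J.
30095 J < 171676 J, so only part of the ice melts and the system sits at 0 °C.
m_melted·334000 = 30095  ⇒  m_melted ≈ 0.0901 kg.

m_melted ≈ 0.0901 kg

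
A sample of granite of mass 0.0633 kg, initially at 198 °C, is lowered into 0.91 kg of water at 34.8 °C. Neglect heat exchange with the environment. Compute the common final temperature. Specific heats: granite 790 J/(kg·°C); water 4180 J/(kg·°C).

Energy conservation, ΣQ = 0:
0.0633·790·(T − 198) + 0.91·4180·(T − 34.8) = 0
50.01(T − 198) + 3803.8(T − 34.8) = 0
(50.01 + 3803.8) T = 50.01·198 + 3803.8·34.8
T = 142274 / 3853.8 = 36.9 °C

T_f ≈ 36.9 °C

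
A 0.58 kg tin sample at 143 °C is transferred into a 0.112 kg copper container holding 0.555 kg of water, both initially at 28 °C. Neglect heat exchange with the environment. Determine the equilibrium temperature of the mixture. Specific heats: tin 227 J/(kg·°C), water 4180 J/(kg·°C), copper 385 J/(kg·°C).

T_f ≈ 34.1 °C

With ΣQ=0 the equilibrium temperature is the m·c-weighted mean:
T_f = (131.66*143 + 2319.9*28 + 43.12*28) / (131.66 + 2319.9 + 43.12)
    = 84992 / 2494.7 ≈ 34.07 °C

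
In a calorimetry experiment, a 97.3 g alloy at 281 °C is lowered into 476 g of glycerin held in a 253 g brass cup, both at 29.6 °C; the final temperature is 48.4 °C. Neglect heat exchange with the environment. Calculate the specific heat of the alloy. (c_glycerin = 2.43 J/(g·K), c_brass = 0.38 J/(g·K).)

Let T be the final temperature. ΣQ_i = 0:
97.3×c×(48.4 − 281) + 476×2.43×(48.4 − 29.6) + 253×0.38×(48.4 − 29.6) = 0
-22632 c = -23553
c = -23553/-22632 ≈ 1.041 J/(g·K)

c ≈ 1.04 J/(g·K)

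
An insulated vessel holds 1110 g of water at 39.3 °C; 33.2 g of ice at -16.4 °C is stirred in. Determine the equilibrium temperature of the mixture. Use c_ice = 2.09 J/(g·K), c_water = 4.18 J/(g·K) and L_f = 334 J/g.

Conservation of energy gives ΣQ = 0:
warm ice to 0 °C: 33.2·2.09·(0 − (-16.4)) = 1138; fusion: m_ice L_f = 33.2·334 = 11089; meltwater 0→T: 33.2·4.18·T = 138.78 T; water cools: 1110·4.18·(T − 39.3) = 4639.8(T − 39.3)
4778.6 T = 182344 − 12227 = 170117
T ≈ 35.60 °C (positive, so assuming full melt was valid).

T_f ≈ 35.6 °C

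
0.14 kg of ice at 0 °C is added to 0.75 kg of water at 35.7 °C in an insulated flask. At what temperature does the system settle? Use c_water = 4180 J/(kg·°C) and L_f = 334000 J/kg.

T_f ≈ 17.5 °C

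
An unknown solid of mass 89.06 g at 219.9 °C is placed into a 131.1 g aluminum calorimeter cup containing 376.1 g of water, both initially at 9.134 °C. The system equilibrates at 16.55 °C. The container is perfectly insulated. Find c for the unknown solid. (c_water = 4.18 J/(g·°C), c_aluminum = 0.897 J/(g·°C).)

Conservation of energy gives ΣQ = 0:
89.06×c×(16.55 − 219.9) + 376.1×4.18×(16.55 − 9.134) + 131.1×0.897×(16.55 − 9.134) = 0
-18110 c = -12531
c = -12531/-18110 ≈ 0.6919 J/(g·°C)

c ≈ 0.692 J/(g·°C)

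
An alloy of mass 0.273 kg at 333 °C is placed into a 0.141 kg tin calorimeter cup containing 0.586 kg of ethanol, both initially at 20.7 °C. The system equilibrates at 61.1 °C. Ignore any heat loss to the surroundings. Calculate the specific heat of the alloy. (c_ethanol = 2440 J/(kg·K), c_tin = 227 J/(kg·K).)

Energy conservation, ΣQ = 0:
0.273·c·(61.1 − 333) + 0.586·2440·(61.1 − 20.7) + 0.141·227·(61.1 − 20.7) = 0
-74.23 c = -59059
c = -59059/-74.23 ≈ 795.6 J/(kg·K)

c ≈ 796 J/(kg·K)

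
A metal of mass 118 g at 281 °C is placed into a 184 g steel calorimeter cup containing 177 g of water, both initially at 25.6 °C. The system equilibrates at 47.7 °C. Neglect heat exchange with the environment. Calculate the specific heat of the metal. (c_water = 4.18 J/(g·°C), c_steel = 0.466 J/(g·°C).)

Net heat exchanged in the isolated system is zero:
118×c×(47.7 − 281) + 177×4.18×(47.7 − 25.6) + 184×0.466×(47.7 − 25.6) = 0
-27529 c = -18246
c = -18246/-27529 ≈ 0.6628 J/(g·°C)

c ≈ 0.663 J/(g·°C)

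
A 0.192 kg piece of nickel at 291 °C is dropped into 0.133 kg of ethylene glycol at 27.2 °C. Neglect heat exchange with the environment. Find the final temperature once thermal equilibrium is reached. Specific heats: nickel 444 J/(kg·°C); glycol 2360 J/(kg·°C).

T_f ≈ 83.5 °C

Setting the total heat transfer to zero:
0.192·444·(T − 291) + 0.133·2360·(T − 27.2) = 0
85.25(T − 291) + 313.88(T − 27.2) = 0
399.13 T = 33345
T ≈ 83.54 °C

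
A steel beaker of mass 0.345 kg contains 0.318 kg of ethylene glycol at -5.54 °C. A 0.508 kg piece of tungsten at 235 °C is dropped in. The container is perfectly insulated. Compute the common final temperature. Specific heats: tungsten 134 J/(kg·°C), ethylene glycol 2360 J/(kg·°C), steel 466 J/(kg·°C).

T_f ≈ 11.2 °C

Setting the total heat transfer to zero:
0.508×134×(T − 235) + 0.318×2360×(T − (-5.54)) + 0.345×466×(T − (-5.54)) = 0
68.07(T − 235) + 750.48(T − (-5.54)) + 160.77(T − (-5.54)) = 0
979.32 T = 10949
T = 10949/979.32 ≈ 11.18 °C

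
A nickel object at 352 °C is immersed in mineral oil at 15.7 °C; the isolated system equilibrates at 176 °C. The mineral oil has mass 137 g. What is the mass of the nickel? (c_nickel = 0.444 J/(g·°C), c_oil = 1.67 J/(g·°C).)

m ≈ 469 g

Conservation of energy gives ΣQ = 0:
m×0.444×(176 − 352) + 137×1.67×(176 − 15.7) = 0
-78.14 m = -36675
m = -36675/-78.14 ≈ 469.3 g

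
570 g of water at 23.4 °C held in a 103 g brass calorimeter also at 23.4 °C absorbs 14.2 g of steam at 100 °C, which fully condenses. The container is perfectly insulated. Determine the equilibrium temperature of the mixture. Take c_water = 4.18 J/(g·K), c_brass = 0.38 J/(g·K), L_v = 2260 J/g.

T_f ≈ 38.2 °C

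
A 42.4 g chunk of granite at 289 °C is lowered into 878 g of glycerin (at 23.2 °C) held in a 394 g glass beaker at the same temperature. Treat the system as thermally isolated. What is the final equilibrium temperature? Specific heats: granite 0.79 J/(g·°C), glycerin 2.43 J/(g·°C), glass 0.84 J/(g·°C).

T_f ≈ 26.8 °C

T_f = Σ m_i c_i T_i / Σ m_i c_i:
T_f = (33.5*289 + 2133.5*23.2 + 330.96*23.2) / (33.5 + 2133.5 + 330.96)
    = 66857 / 2498 ≈ 26.76 °C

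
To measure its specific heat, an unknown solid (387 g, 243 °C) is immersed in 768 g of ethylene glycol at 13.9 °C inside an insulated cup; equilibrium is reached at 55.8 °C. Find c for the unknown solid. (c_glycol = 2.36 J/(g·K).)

Heat lost by the unknown solid = heat gained by the glycol:
387·c·(243 − 55.8) = 768·2.36·(55.8 − 13.9)
72446 c = 75943  ⇒  c ≈ 1.048 J/(g·K)

c ≈ 1.05 J/(g·K)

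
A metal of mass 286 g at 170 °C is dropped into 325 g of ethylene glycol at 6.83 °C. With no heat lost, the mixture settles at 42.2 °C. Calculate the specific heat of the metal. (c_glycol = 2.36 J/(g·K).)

c ≈ 0.742 J/(g·K)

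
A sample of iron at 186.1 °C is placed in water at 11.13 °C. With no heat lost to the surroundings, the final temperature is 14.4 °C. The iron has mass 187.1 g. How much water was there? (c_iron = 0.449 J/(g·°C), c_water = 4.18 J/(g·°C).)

m ≈ 1060 g

Heat lost by the iron = heat gained by the water:
187.1×0.449×(186.1 − 14.4) = m×4.18×(14.4 − 11.13)
13.67 m = 14424  ⇒  m ≈ 1055 g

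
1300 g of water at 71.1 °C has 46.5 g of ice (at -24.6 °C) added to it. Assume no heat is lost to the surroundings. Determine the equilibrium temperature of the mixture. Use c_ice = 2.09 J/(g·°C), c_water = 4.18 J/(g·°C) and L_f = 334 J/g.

Let T be the final temperature. ΣQ_i = 0:
ice -24.6→0 °C: 46.5×2.09×24.6 = 2390.8
  latent heat to melt: 46.5×334 = 15531
  warm the meltwater: 194.37 T
  water: 5434(T − 71.1)
5628.4 T = 386357 − 17922 = 368436
T ≈ 65.46 °C. Since T > 0 °C, the all-ice-melts assumption holds.

T_f ≈ 65.5 °C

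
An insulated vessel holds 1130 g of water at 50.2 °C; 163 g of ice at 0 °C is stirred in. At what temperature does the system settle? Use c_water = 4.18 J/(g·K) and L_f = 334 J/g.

T_f ≈ 33.8 °C

Let T be the final temperature. ΣQ_i = 0:
melt ice: 163×334 = 54442
  warm the meltwater: 681.34 T
  water: 4723.4(T − 50.2)
5404.7 T = 237115 − 54442 = 182673
T ≈ 33.80 °C — above 0 °C, consistent with complete melting.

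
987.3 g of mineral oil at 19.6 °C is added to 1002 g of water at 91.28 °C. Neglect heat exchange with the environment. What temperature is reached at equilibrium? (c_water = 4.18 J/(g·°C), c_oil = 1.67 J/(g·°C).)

T_f ≈ 71.0 °C

Conservation of energy gives ΣQ = 0:
1002·4.18·(T − 91.28) + 987.3·1.67·(T − 19.6) = 0
5837.2 T = 414630
T ≈ 71.03 °C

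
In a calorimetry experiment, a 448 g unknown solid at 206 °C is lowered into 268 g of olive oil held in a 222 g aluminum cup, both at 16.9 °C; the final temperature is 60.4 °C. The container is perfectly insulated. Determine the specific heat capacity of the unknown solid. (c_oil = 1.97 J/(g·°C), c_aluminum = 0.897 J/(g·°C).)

Setting the total heat transfer to zero:
448×c×(60.4 − 206) + 268×1.97×(60.4 − 16.9) + 222×0.897×(60.4 − 16.9) = 0
-65229 c = -31629
c = -31629/-65229 ≈ 0.4849 J/(g·°C)

c ≈ 0.485 J/(g·°C)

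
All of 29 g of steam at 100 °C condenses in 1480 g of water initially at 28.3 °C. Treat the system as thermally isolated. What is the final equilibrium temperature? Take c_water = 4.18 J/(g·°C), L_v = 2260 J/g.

Heat gained plus heat lost sum to zero:
condense steam: −29·2260 = −65540; condensed water 100 °C→T: 121.22(T − 100); original water: 6186.4(T − 28.3)
6307.6 T = 65540 + 12122 + 175075 = 252737
T ≈ 40.07 °C — below 100 °C, confirming all the steam condensed.

T_f ≈ 40.1 °C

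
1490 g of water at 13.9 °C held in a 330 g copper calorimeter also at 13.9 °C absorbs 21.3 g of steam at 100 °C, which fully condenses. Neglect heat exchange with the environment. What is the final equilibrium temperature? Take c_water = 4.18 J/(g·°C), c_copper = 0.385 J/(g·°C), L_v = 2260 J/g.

Let T be the final temperature. ΣQ_i = 0:
condense steam: −21.3×2260 = −48138
  condensate cools 100→T: 21.3×4.18×(T − 100) = 89.03(T − 100)
  water warms: 1490×4.18×(T − 13.9) = 6228.2(T − 13.9)
  copper cup: 330×0.385×(T − 13.9) = 127.05(T − 13.9)
6444.3 T = 48138 + 8903.4 + 88338 = 145379
T ≈ 22.56 °C (< 100 °C, so full condensation is consistent).

T_f ≈ 22.6 °C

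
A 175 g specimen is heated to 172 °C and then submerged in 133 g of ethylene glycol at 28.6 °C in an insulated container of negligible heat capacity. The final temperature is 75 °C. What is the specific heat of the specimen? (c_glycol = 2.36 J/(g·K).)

c ≈ 0.858 J/(g·K)

m_s c (T_s − T_f) = m_glycol c_glycol (T_f − T_0):
175·c·(172 − 75) = 133·2.36·(75 − 28.6)
16975 c = 14564  ⇒  c ≈ 0.858 J/(g·K)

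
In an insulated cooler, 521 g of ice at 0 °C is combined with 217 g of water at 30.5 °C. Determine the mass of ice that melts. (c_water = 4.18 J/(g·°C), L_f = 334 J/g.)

Heat available from the water dropping to 0 °C: 217·4.18·30.5 = 27665 J.
Melting all 521 g of ice would need 521·334 = 174014 J.
Since 27665 < 174014 J, not all the ice melts; equilibrium is at 0 °C.
m_melted·334 = 27665  ⇒  m_melted ≈ 82.83 g.

m_melted ≈ 82.8 g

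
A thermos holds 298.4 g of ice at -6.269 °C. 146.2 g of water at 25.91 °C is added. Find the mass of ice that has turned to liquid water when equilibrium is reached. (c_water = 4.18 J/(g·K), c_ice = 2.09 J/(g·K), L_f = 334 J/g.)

Water can give up m c ΔT = 146.2×4.18×25.91 = 15834 J before reaching 0 °C.
Warming the ice to 0 °C takes 298.4×2.09×6.269 = 3909.7 J, leaving 11924 J for melting.
Fully melting the ice requires m_ice L_f = 298.4×334 = 99666 J.
11924 J < 99666 J, so only part of the ice melts and the system sits at 0 °C.
m_melt = 11924 / L_f = 35.7 g.

m_melted ≈ 35.7 g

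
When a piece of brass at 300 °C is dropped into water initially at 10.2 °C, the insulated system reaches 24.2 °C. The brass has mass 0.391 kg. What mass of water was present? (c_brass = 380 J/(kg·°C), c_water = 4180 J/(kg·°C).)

Setting the total heat transfer to zero:
0.391×380×(24.2 − 300) + m×4180×(24.2 − 10.2) = 0
58520 m = 40978
m = 40978/58520 ≈ 0.7002 kg

m ≈ 0.7 kg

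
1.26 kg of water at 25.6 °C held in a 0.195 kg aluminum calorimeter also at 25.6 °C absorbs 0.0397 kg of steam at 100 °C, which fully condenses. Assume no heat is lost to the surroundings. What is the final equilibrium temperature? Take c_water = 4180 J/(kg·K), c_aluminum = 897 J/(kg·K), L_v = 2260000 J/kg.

Setting the total heat transfer to zero:
condense steam: −0.0397×2260000 = −89722; condensed water 100 °C→T: 165.95(T − 100); original water: 5266.8(T − 25.6); aluminum cup: 0.195×897×(T − 25.6) = 174.91(T − 25.6)
5607.7 T = 89722 + 16595 + 139308 = 245625
T ≈ 43.80 °C — below 100 °C, confirming all the steam condensed.

T_f ≈ 43.8 °C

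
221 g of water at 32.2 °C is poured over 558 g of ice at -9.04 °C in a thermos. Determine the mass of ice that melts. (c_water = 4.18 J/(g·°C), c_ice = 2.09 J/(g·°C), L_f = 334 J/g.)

Cooling the water to 0 °C releases 221×4.18×32.2 = 29746 J.
Warming the ice to 0 °C takes 558×2.09×9.04 = 10543 J, leaving 19203 J for melting.
To melt every bit of ice: 558×334 = 186372 J.
19203 J < 186372 J, so only part of the ice melts and the system sits at 0 °C.
Mass melted = 19203/334 ≈ 57.49 g.

m_melted ≈ 57.5 g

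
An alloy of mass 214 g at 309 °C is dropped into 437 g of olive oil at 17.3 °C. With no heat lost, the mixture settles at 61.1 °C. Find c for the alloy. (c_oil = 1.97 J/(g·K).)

m_s c (T_s − T_f) = m_oil c_oil (T_f − T_0):
214×c×(309 − 61.1) = 437×1.97×(61.1 − 17.3)
53051 c = 37707  ⇒  c ≈ 0.7108 J/(g·K)

c ≈ 0.711 J/(g·K)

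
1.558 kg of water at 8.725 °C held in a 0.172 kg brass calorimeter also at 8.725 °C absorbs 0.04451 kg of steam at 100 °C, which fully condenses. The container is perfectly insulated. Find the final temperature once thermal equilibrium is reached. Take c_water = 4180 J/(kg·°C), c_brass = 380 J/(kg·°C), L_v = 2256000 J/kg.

T_f ≈ 26.1 °C

Setting the total heat transfer to zero:
steam→water at 100 °C releases m L_v = 0.04451·2256000 = 100415
  condensate cools 100→T: 0.04451·4180·(T − 100) = 186.05(T − 100)
  original water: 6512.4(T − 8.725)
  brass cup: 0.172·380·(T − 8.725) = 65.36(T − 8.725)
6763.9 T = 100415 + 18605 + 57391 = 176411
T ≈ 26.08 °C (< 100 °C, so full condensation is consistent).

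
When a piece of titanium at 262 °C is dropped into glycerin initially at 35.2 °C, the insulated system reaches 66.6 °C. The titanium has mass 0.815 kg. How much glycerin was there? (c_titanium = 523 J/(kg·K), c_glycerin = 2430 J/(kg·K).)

m ≈ 1.09 kg

|Q_titanium| = |Q_glycerin|:
0.815×523×(262 − 66.6) = m×2430×(66.6 − 35.2)
76302 m = 83288  ⇒  m ≈ 1.092 kg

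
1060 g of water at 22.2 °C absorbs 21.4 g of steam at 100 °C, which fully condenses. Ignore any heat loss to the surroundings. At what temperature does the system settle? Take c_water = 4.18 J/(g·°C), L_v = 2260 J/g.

T_f ≈ 34.4 °C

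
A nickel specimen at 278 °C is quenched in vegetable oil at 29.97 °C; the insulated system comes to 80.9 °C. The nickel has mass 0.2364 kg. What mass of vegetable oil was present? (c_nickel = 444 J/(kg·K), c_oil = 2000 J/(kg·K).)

m ≈ 0.203 kg

Taking heat into each body as positive, Σ m c ΔT = 0:
0.2364×444×(80.9 − 278) + m×2000×(80.9 − 29.97) = 0
101860 m = 20688
m = 20688/101860 ≈ 0.2031 kg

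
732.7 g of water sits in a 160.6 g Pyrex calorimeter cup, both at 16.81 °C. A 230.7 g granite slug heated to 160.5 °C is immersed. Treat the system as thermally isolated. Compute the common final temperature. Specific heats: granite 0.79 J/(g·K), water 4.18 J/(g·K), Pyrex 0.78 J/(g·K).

Energy conservation, ΣQ = 0:
230.7×0.79×(T − 160.5) + 732.7×4.18×(T − 16.81) + 160.6×0.78×(T − 16.81) = 0
182.25(T − 160.5) + 3062.7(T − 16.81) + 125.27(T − 16.81) = 0
(182.25 + 3062.7 + 125.27) T = 182.25×160.5 + 3062.7×16.81 + 125.27×16.81
T = 82841/3370.2 ≈ 24.58 °C

T_f ≈ 24.6 °C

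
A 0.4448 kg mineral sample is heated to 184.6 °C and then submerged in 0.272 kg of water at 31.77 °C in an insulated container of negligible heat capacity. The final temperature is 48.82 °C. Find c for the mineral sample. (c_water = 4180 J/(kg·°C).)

c ≈ 321 J/(kg·°C)

Heat lost by the mineral sample = heat gained by the water:
0.4448×c×(184.6 − 48.82) = 0.272×4180×(48.82 − 31.77)
60.39 c = 19385  ⇒  c ≈ 321 J/(kg·°C)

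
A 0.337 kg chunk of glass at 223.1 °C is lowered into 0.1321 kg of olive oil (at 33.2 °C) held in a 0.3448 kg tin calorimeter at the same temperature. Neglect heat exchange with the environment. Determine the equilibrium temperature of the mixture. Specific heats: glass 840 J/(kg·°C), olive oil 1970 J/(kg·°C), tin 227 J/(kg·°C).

T_f ≈ 119.7 °C

Setting the total heat transfer to zero:
0.337×840×(T − 223.1) + 0.1321×1970×(T − 33.2) + 0.3448×227×(T − 33.2) = 0
(283.08 + 260.24 + 78.27) T = 283.08×223.1 + 260.24×33.2 + 78.27×33.2
T = 74394/621.59 ≈ 119.68 °C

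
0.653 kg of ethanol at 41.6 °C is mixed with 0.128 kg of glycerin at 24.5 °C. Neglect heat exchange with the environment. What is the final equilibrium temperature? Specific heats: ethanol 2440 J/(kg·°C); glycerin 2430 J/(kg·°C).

T_f ≈ 38.8 °C

Heat lost by the ethanol equals heat gained by the glycerin:
0.653*2440*(41.6 − T) = 0.128*2430*(T − 24.5)
1593.3(41.6 − T) = 311.04(T − 24.5)
1904.4 T = 73903  ⇒  T ≈ 38.81 °C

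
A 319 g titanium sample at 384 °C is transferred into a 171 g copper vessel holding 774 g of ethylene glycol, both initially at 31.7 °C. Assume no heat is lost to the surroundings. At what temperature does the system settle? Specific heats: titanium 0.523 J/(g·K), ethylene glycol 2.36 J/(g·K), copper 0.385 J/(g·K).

T_f ≈ 60.2 °C

Taking heat into each body as positive, Σ m c ΔT = 0:
319×0.523×(T − 384) + 774×2.36×(T − 31.7) + 171×0.385×(T − 31.7) = 0
166.84(T − 384) + 1826.6(T − 31.7) + 65.84(T − 31.7) = 0
(166.84 + 1826.6 + 65.84) T = 166.84×384 + 1826.6×31.7 + 65.84×31.7
T = 124057/2059.3 ≈ 60.24 °C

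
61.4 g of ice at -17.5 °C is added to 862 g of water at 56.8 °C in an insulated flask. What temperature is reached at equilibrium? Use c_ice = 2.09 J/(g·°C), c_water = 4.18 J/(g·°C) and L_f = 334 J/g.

T_f ≈ 47.1 °C

Taking heat into each body as positive, Σ m c ΔT = 0:
ice -17.5→0 °C: 61.4·2.09·17.5 = 2245.7; fusion: m_ice L_f = 61.4·334 = 20508; warm the meltwater: 256.65 T; water cools: 862·4.18·(T − 56.8) = 3603.2(T − 56.8)
3859.8 T = 204659 − 22753 = 181906
T ≈ 47.13 °C (positive, so assuming full melt was valid).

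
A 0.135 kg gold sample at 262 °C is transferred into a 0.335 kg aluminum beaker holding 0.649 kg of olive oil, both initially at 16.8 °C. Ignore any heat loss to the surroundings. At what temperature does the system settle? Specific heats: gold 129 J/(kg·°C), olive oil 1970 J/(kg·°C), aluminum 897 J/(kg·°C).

T_f ≈ 19.5 °C

Let T be the final temperature. ΣQ_i = 0:
0.135·129·(T − 262) + 0.649·1970·(T − 16.8) + 0.335·897·(T − 16.8) = 0
(17.42 + 1278.5 + 300.5) T = 17.42·262 + 1278.5·16.8 + 300.5·16.8
T = 31090 / 1596.4 = 19.5 °C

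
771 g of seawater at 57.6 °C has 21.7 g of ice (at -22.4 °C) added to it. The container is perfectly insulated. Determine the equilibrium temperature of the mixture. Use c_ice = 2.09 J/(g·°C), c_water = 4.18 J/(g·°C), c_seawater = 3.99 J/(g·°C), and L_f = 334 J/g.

Setting the total heat transfer to zero:
ice -22.4→0 °C: 21.7×2.09×22.4 = 1015.9; melt ice: 21.7×334 = 7247.8; warm the meltwater: 90.71 T; seawater cools: 771×3.99×(T − 57.6) = 3076.3(T − 57.6)
3167 T = 177194 − 8263.7 = 168931
T ≈ 53.34 °C (positive, so assuming full melt was valid).

T_f ≈ 53.3 °C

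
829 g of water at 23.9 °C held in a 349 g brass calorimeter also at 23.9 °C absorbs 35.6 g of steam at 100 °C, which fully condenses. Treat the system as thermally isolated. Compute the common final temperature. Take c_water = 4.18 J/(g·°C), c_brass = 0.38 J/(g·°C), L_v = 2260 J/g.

Setting the total heat transfer to zero:
latent heat released on condensation: 35.6×2260 = 80456; condensate cools 100→T: 35.6×4.18×(T − 100) = 148.81(T − 100); original water: 3465.2(T − 23.9); brass cup: 349×0.38×(T − 23.9) = 132.62(T − 23.9)
3746.6 T = 80456 + 14881 + 85988 = 181325
T ≈ 48.40 °C (< 100 °C, so full condensation is consistent).

T_f ≈ 48.4 °C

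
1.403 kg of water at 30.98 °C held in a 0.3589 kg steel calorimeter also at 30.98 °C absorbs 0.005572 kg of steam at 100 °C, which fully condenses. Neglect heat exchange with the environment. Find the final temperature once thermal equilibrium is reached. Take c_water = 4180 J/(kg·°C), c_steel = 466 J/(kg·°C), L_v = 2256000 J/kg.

Energy conservation, ΣQ = 0:
condense steam: −0.005572·2256000 = −12570; condensate cools 100→T: 0.005572·4180·(T − 100) = 23.29(T − 100); original water: 5864.5(T − 30.98); cup: 167.25(T − 30.98)
6055.1 T = 12570 + 2329.1 + 186865 = 201764
T ≈ 33.32 °C, under the boiling point, so the assumption holds.

T_f ≈ 33.3 °C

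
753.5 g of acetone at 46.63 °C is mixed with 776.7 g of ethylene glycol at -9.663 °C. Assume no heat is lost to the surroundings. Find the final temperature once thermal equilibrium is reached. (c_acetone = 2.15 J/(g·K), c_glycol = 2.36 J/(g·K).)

T_f ≈ 16.7 °C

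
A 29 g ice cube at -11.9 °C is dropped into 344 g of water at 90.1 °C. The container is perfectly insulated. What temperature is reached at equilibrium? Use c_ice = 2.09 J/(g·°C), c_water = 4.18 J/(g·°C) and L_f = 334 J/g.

T_f ≈ 76.4 °C

Energy conservation, ΣQ = 0:
warm ice to 0 °C: 29·2.09·(0 − (-11.9)) = 721.26
  latent heat to melt: 29·334 = 9686
  warm the meltwater: 121.22 T
  water cools: 344·4.18·(T − 90.1) = 1437.9(T − 90.1)
1559.1 T = 129557 − 10407 = 119149
T ≈ 76.42 °C — above 0 °C, consistent with complete melting.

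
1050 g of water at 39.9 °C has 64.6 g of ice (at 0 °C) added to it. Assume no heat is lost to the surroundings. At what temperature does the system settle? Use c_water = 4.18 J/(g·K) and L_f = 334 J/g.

Energy conservation, ΣQ = 0:
fusion: m_ice L_f = 64.6×334 = 21576; warm the meltwater: 270.03 T; water: 4389(T − 39.9)
4659 T = 175121 − 21576 = 153545
T ≈ 32.96 °C. Since T > 0 °C, the all-ice-melts assumption holds.

T_f ≈ 33.0 °C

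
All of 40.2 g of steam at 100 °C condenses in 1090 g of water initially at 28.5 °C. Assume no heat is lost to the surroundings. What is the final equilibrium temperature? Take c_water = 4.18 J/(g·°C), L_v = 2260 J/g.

Energy conservation, ΣQ = 0:
latent heat released on condensation: 40.2·2260 = 90852
  condensate cools 100→T: 40.2·4.18·(T − 100) = 168.04(T − 100)
  water warms: 1090·4.18·(T − 28.5) = 4556.2(T − 28.5)
4724.2 T = 90852 + 16804 + 129852 = 237507
T ≈ 50.27 °C, under the boiling point, so the assumption holds.

T_f ≈ 50.3 °C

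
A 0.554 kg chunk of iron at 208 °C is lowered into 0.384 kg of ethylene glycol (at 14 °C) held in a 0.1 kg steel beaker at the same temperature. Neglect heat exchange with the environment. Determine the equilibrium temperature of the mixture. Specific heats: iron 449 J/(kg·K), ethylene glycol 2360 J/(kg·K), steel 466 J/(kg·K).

Taking heat into each body as positive, Σ m c ΔT = 0:
0.554×449×(T − 208) + 0.384×2360×(T − 14) + 0.1×466×(T − 14) = 0
248.75(T − 208) + 906.24(T − 14) + 46.6(T − 14) = 0
(248.75 + 906.24 + 46.6) T = 248.75×208 + 906.24×14 + 46.6×14
T ≈ 54.16 °C

T_f ≈ 54.2 °C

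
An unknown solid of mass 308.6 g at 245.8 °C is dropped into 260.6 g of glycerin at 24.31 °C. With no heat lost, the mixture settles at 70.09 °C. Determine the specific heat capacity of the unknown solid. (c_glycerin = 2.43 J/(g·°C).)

m_s c (T_s − T_f) = m_glycerin c_glycerin (T_f − T_0):
308.6·c·(245.8 − 70.09) = 260.6·2.43·(70.09 − 24.31)
54224 c = 28991  ⇒  c ≈ 0.5346 J/(g·°C)

c ≈ 0.535 J/(g·°C)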